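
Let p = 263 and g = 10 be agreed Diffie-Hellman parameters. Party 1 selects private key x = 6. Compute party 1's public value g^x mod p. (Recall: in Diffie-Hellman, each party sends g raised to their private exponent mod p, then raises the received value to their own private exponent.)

74

Public value = 10^6 mod 263.
10^1 ≡ 10 (mod 263)
10^2 = (10^1)^2 ≡ 10^2 = 100 ≡ 100 (mod 263)
10^4 = (10^2)^2 ≡ 100^2 = 10000 ≡ 6 (mod 263)
10^6 = 10^4 · 10^2 ≡ 6 · 100 ≡ 74 (mod 263).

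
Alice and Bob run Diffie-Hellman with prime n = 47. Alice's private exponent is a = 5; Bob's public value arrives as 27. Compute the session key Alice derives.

Shared key K = 27^5 mod 47.
27^1 ≡ 27 (mod 47)
27^2 = (27^1)^2 ≡ 27^2 = 729 ≡ 24 (mod 47)
27^4 = (27^2)^2 ≡ 24^2 = 576 ≡ 12 (mod 47)
27^5 = 27^4 · 27^1 ≡ 12 · 27 ≡ 42 (mod 47).

42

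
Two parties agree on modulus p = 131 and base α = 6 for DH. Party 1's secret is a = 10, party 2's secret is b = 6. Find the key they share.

39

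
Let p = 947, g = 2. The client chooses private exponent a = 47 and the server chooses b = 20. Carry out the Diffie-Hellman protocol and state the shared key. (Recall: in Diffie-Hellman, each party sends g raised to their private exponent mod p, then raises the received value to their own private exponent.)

74

The server sends B = g^b mod p = 2^20 mod 947.
2^1 ≡ 2 (mod 947)
2^2 = (2^1)^2 ≡ 2^2 = 4 ≡ 4 (mod 947)
2^4 = (2^2)^2 ≡ 4^2 = 16 ≡ 16 (mod 947)
2^8 = (2^4)^2 ≡ 16^2 = 256 ≡ 256 (mod 947)
2^16 = (2^8)^2 ≡ 256^2 = 65536 ≡ 193 (mod 947)
2^20 = 2^16 · 2^4 ≡ 193 · 16 ≡ 247 (mod 947).
So B = 247. The client then computes K = B^a mod p = 247^47 mod 947.
247^1 ≡ 247 (mod 947)
247^2 = (247^1)^2 ≡ 247^2 = 61009 ≡ 401 (mod 947)
247^4 = (247^2)^2 ≡ 401^2 = 160801 ≡ 758 (mod 947)
247^8 = (247^4)^2 ≡ 758^2 = 574564 ≡ 682 (mod 947)
247^16 = (247^8)^2 ≡ 682^2 = 465124 ≡ 147 (mod 947)
247^32 = (247^16)^2 ≡ 147^2 = 21609 ≡ 775 (mod 947)
247^47 = 247^32 · 247^8 · 247^4 · 247^2 · 247^1 ≡ 775 · 682 · 758 · 401 · 247 ≡ 74 (mod 947).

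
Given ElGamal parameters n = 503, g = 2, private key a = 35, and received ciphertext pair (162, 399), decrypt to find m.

277

Shared mask s = c₁^a mod n = 162^35 mod 503.
162^1 ≡ 162 (mod 503)
162^2 = (162^1)^2 ≡ 162^2 = 26244 ≡ 88 (mod 503)
162^4 = (162^2)^2 ≡ 88^2 = 7744 ≡ 199 (mod 503)
162^8 = (162^4)^2 ≡ 199^2 = 39601 ≡ 367 (mod 503)
162^16 = (162^8)^2 ≡ 367^2 = 134689 ≡ 388 (mod 503)
162^32 = (162^16)^2 ≡ 388^2 = 150544 ≡ 147 (mod 503)
162^35 = 162^32 · 162^2 · 162^1 ≡ 147 · 88 · 162 ≡ 134 (mod 503).
So s = 134; s⁻¹ ≡ 244 (mod 503).
m = c₂ · s⁻¹ mod 503 = 399 · 244 mod 503 = 277.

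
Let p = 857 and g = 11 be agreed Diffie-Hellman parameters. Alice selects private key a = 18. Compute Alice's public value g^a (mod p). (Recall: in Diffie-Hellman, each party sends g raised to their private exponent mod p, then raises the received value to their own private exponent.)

51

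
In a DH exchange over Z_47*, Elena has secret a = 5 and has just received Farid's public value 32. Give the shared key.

4

Shared key K = 32^5 mod 47.
32^1 ≡ 32 (mod 47)
32^2 = (32^1)^2 ≡ 32^2 = 1024 ≡ 37 (mod 47)
32^4 = (32^2)^2 ≡ 37^2 = 1369 ≡ 6 (mod 47)
32^5 = 32^4 · 32^1 ≡ 6 · 32 ≡ 4 (mod 47).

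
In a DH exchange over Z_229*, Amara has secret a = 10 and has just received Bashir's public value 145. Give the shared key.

168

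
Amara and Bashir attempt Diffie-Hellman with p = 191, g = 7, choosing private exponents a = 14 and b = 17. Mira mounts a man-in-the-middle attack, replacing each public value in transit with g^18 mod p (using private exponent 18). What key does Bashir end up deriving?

Bashir receives Mira's public value M = 7^18 mod 191 instead of the honest one.
7^1 ≡ 7 (mod 191)
7^2 = (7^1)^2 ≡ 7^2 = 49 ≡ 49 (mod 191)
7^4 = (7^2)^2 ≡ 49^2 = 2401 ≡ 109 (mod 191)
7^8 = (7^4)^2 ≡ 109^2 = 11881 ≡ 39 (mod 191)
7^16 = (7^8)^2 ≡ 39^2 = 1521 ≡ 184 (mod 191)
7^18 = 7^16 · 7^2 ≡ 184 · 49 ≡ 39 (mod 191).
So M = 39. Bashir computes K = M^17 mod 191.
39^1 ≡ 39 (mod 191)
39^2 = (39^1)^2 ≡ 39^2 = 1521 ≡ 184 (mod 191)
39^4 = (39^2)^2 ≡ 184^2 = 33856 ≡ 49 (mod 191)
39^8 = (39^4)^2 ≡ 49^2 = 2401 ≡ 109 (mod 191)
39^16 = (39^8)^2 ≡ 109^2 = 11881 ≡ 39 (mod 191)
39^17 = 39^16 · 39^1 ≡ 39 · 39 ≡ 184 (mod 191).

184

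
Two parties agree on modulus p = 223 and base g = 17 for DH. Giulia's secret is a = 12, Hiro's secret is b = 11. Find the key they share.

Giulia sends A = g^a mod p = 17^12 mod 223.
17^1 ≡ 17 (mod 223)
17^2 = (17^1)^2 ≡ 17^2 = 289 ≡ 66 (mod 223)
17^4 = (17^2)^2 ≡ 66^2 = 4356 ≡ 119 (mod 223)
17^8 = (17^4)^2 ≡ 119^2 = 14161 ≡ 112 (mod 223)
17^12 = 17^8 · 17^4 ≡ 112 · 119 ≡ 171 (mod 223).
So A = 171. Hiro then computes K = A^b mod p = 171^11 mod 223.
171^1 ≡ 171 (mod 223)
171^2 = (171^1)^2 ≡ 171^2 = 29241 ≡ 28 (mod 223)
171^4 = (171^2)^2 ≡ 28^2 = 784 ≡ 115 (mod 223)
171^8 = (171^4)^2 ≡ 115^2 = 13225 ≡ 68 (mod 223)
171^11 = 171^8 · 171^2 · 171^1 ≡ 68 · 28 · 171 ≡ 4 (mod 223).

4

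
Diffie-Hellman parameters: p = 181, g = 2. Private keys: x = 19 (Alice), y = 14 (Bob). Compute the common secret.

147

Alice sends A = g^x mod p = 2^19 mod 181.
2^1 ≡ 2 (mod 181)
2^2 = (2^1)^2 ≡ 2^2 = 4 ≡ 4 (mod 181)
2^4 = (2^2)^2 ≡ 4^2 = 16 ≡ 16 (mod 181)
2^8 = (2^4)^2 ≡ 16^2 = 256 ≡ 75 (mod 181)
2^16 = (2^8)^2 ≡ 75^2 = 5625 ≡ 14 (mod 181)
2^19 = 2^16 · 2^2 · 2^1 ≡ 14 · 4 · 2 ≡ 112 (mod 181).
So A = 112. Bob then computes K = A^y mod p = 112^14 mod 181.
112^1 ≡ 112 (mod 181)
112^2 = (112^1)^2 ≡ 112^2 = 12544 ≡ 55 (mod 181)
112^4 = (112^2)^2 ≡ 55^2 = 3025 ≡ 129 (mod 181)
112^8 = (112^4)^2 ≡ 129^2 = 16641 ≡ 170 (mod 181)
112^14 = 112^8 · 112^4 · 112^2 ≡ 170 · 129 · 55 ≡ 147 (mod 181).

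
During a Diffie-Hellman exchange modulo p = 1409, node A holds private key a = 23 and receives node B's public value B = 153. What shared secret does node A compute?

1256

Shared key K = 153^23 mod 1409.
153^1 ≡ 153 (mod 1409)
153^2 = (153^1)^2 ≡ 153^2 = 23409 ≡ 865 (mod 1409)
153^4 = (153^2)^2 ≡ 865^2 = 748225 ≡ 46 (mod 1409)
153^8 = (153^4)^2 ≡ 46^2 = 2116 ≡ 707 (mod 1409)
153^16 = (153^8)^2 ≡ 707^2 = 499849 ≡ 1063 (mod 1409)
153^23 = 153^16 · 153^4 · 153^2 · 153^1 ≡ 1063 · 46 · 865 · 153 ≡ 1256 (mod 1409).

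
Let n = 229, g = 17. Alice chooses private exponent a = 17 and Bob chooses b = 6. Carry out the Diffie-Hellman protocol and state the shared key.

214

Bob sends B = g^b mod n = 17^6 mod 229.
17^1 ≡ 17 (mod 229)
17^2 = (17^1)^2 ≡ 17^2 = 289 ≡ 60 (mod 229)
17^4 = (17^2)^2 ≡ 60^2 = 3600 ≡ 165 (mod 229)
17^6 = 17^4 · 17^2 ≡ 165 · 60 ≡ 53 (mod 229).
So B = 53. Alice then computes K = B^a mod n = 53^17 mod 229.
53^1 ≡ 53 (mod 229)
53^2 = (53^1)^2 ≡ 53^2 = 2809 ≡ 61 (mod 229)
53^4 = (53^2)^2 ≡ 61^2 = 3721 ≡ 57 (mod 229)
53^8 = (53^4)^2 ≡ 57^2 = 3249 ≡ 43 (mod 229)
53^16 = (53^8)^2 ≡ 43^2 = 1849 ≡ 17 (mod 229)
53^17 = 53^16 · 53^1 ≡ 17 · 53 ≡ 214 (mod 229).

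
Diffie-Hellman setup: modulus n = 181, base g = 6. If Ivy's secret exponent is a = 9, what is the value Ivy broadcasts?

Public value = 6^9 mod 181.
6^1 ≡ 6 (mod 181)
6^2 = (6^1)^2 ≡ 6^2 = 36 ≡ 36 (mod 181)
6^4 = (6^2)^2 ≡ 36^2 = 1296 ≡ 29 (mod 181)
6^8 = (6^4)^2 ≡ 29^2 = 841 ≡ 117 (mod 181)
6^9 = 6^8 · 6^1 ≡ 117 · 6 ≡ 159 (mod 181).

159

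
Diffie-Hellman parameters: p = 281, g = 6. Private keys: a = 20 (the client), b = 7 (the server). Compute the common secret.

280

The client sends A = g^a mod p = 6^20 mod 281.
6^1 ≡ 6 (mod 281)
6^2 = (6^1)^2 ≡ 6^2 = 36 ≡ 36 (mod 281)
6^4 = (6^2)^2 ≡ 36^2 = 1296 ≡ 172 (mod 281)
6^8 = (6^4)^2 ≡ 172^2 = 29584 ≡ 79 (mod 281)
6^16 = (6^8)^2 ≡ 79^2 = 6241 ≡ 59 (mod 281)
6^20 = 6^16 · 6^4 ≡ 59 · 172 ≡ 32 (mod 281).
So A = 32. The server then computes K = A^b mod p = 32^7 mod 281.
32^1 ≡ 32 (mod 281)
32^2 = (32^1)^2 ≡ 32^2 = 1024 ≡ 181 (mod 281)
32^4 = (32^2)^2 ≡ 181^2 = 32761 ≡ 165 (mod 281)
32^7 = 32^4 · 32^2 · 32^1 ≡ 165 · 181 · 32 ≡ 280 (mod 281).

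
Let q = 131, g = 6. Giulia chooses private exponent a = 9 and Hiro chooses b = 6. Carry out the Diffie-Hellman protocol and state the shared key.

74

Giulia sends A = g^a mod q = 6^9 mod 131.
6^1 ≡ 6 (mod 131)
6^2 = (6^1)^2 ≡ 6^2 = 36 ≡ 36 (mod 131)
6^4 = (6^2)^2 ≡ 36^2 = 1296 ≡ 117 (mod 131)
6^8 = (6^4)^2 ≡ 117^2 = 13689 ≡ 65 (mod 131)
6^9 = 6^8 · 6^1 ≡ 65 · 6 ≡ 128 (mod 131).
So A = 128. Hiro then computes K = A^b mod q = 128^6 mod 131.
128^1 ≡ 128 (mod 131)
128^2 = (128^1)^2 ≡ 128^2 = 16384 ≡ 9 (mod 131)
128^4 = (128^2)^2 ≡ 9^2 = 81 ≡ 81 (mod 131)
128^6 = 128^4 · 128^2 ≡ 81 · 9 ≡ 74 (mod 131).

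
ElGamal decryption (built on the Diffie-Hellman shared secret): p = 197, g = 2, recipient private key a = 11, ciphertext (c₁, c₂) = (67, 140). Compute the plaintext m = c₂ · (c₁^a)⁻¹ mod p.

169

Shared mask s = c₁^a mod p = 67^11 mod 197.
67^1 ≡ 67 (mod 197)
67^2 = (67^1)^2 ≡ 67^2 = 4489 ≡ 155 (mod 197)
67^4 = (67^2)^2 ≡ 155^2 = 24025 ≡ 188 (mod 197)
67^8 = (67^4)^2 ≡ 188^2 = 35344 ≡ 81 (mod 197)
67^11 = 67^8 · 67^2 · 67^1 ≡ 81 · 155 · 67 ≡ 192 (mod 197).
So s = 192; s⁻¹ ≡ 118 (mod 197).
m = c₂ · s⁻¹ mod 197 = 140 · 118 mod 197 = 169.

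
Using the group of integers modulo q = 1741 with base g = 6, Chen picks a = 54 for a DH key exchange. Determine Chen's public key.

418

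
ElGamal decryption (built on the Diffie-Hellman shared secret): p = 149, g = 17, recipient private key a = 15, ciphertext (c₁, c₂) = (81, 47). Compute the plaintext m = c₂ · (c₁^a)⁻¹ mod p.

Shared mask s = c₁^a mod p = 81^15 mod 149.
81^1 ≡ 81 (mod 149)
81^2 = (81^1)^2 ≡ 81^2 = 6561 ≡ 5 (mod 149)
81^4 = (81^2)^2 ≡ 5^2 = 25 ≡ 25 (mod 149)
81^8 = (81^4)^2 ≡ 25^2 = 625 ≡ 29 (mod 149)
81^15 = 81^8 · 81^4 · 81^2 · 81^1 ≡ 29 · 25 · 5 · 81 ≡ 95 (mod 149).
So s = 95; s⁻¹ ≡ 80 (mod 149).
m = c₂ · s⁻¹ mod 149 = 47 · 80 mod 149 = 35.

35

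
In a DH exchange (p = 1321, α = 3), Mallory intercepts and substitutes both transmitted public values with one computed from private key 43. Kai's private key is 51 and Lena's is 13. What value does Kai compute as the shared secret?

90

Kai receives Mallory's public value M = 3^43 mod 1321 instead of the honest one.
3^1 ≡ 3 (mod 1321)
3^2 = (3^1)^2 ≡ 3^2 = 9 ≡ 9 (mod 1321)
3^4 = (3^2)^2 ≡ 9^2 = 81 ≡ 81 (mod 1321)
3^8 = (3^4)^2 ≡ 81^2 = 6561 ≡ 1277 (mod 1321)
3^16 = (3^8)^2 ≡ 1277^2 = 1630729 ≡ 615 (mod 1321)
3^32 = (3^16)^2 ≡ 615^2 = 378225 ≡ 419 (mod 1321)
3^43 = 3^32 · 3^8 · 3^2 · 3^1 ≡ 419 · 1277 · 9 · 3 ≡ 245 (mod 1321).
So M = 245. Kai computes K = M^51 mod 1321.
245^1 ≡ 245 (mod 1321)
245^2 = (245^1)^2 ≡ 245^2 = 60025 ≡ 580 (mod 1321)
245^4 = (245^2)^2 ≡ 580^2 = 336400 ≡ 866 (mod 1321)
245^8 = (245^4)^2 ≡ 866^2 = 749956 ≡ 949 (mod 1321)
245^16 = (245^8)^2 ≡ 949^2 = 900601 ≡ 1000 (mod 1321)
245^32 = (245^16)^2 ≡ 1000^2 = 1000000 ≡ 3 (mod 1321)
245^51 = 245^32 · 245^16 · 245^2 · 245^1 ≡ 3 · 1000 · 580 · 245 ≡ 90 (mod 1321).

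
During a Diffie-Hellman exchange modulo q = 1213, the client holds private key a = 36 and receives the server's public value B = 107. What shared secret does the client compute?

924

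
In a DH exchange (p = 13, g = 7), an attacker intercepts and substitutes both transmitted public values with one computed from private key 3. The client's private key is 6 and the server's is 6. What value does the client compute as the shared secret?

12

The client receives an attacker's public value M = 7^3 mod 13 instead of the honest one.
7^1 ≡ 7 (mod 13)
7^2 = (7^1)^2 ≡ 7^2 = 49 ≡ 10 (mod 13)
7^3 = 7^2 · 7^1 ≡ 10 · 7 ≡ 5 (mod 13).
So M = 5. The client computes K = M^6 mod 13.
5^1 ≡ 5 (mod 13)
5^2 = (5^1)^2 ≡ 5^2 = 25 ≡ 12 (mod 13)
5^4 = (5^2)^2 ≡ 12^2 = 144 ≡ 1 (mod 13)
5^6 = 5^4 · 5^2 ≡ 1 · 12 ≡ 12 (mod 13).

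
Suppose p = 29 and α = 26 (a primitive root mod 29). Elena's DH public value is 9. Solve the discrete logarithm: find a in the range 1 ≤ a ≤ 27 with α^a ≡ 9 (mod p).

Try successive powers of 26 modulo 29:
26^1 ≡ 26
26^2 ≡ 9
Found: a = 2.

2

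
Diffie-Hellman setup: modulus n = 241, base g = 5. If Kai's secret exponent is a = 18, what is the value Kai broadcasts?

106

Public value = 5^18 (mod 241).
5^1 ≡ 5 (mod 241)
5^2 = (5^1)^2 ≡ 5^2 = 25 ≡ 25 (mod 241)
5^4 = (5^2)^2 ≡ 25^2 = 625 ≡ 143 (mod 241)
5^8 = (5^4)^2 ≡ 143^2 = 20449 ≡ 205 (mod 241)
5^16 = (5^8)^2 ≡ 205^2 = 42025 ≡ 91 (mod 241)
5^18 = 5^16 · 5^2 ≡ 91 · 25 ≡ 106 (mod 241).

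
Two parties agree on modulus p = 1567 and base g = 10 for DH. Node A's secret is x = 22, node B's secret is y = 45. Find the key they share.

951

Node B sends B = g^y mod p = 10^45 mod 1567.
10^1 ≡ 10 (mod 1567)
10^2 = (10^1)^2 ≡ 10^2 = 100 ≡ 100 (mod 1567)
10^4 = (10^2)^2 ≡ 100^2 = 10000 ≡ 598 (mod 1567)
10^8 = (10^4)^2 ≡ 598^2 = 357604 ≡ 328 (mod 1567)
10^16 = (10^8)^2 ≡ 328^2 = 107584 ≡ 1028 (mod 1567)
10^32 = (10^16)^2 ≡ 1028^2 = 1056784 ≡ 626 (mod 1567)
10^45 = 10^32 · 10^8 · 10^4 · 10^1 ≡ 626 · 328 · 598 · 10 ≡ 982 (mod 1567).
So B = 982. Node A then computes K = B^x mod p = 982^22 mod 1567.
982^1 ≡ 982 (mod 1567)
982^2 = (982^1)^2 ≡ 982^2 = 964324 ≡ 619 (mod 1567)
982^4 = (982^2)^2 ≡ 619^2 = 383161 ≡ 813 (mod 1567)
982^8 = (982^4)^2 ≡ 813^2 = 660969 ≡ 1262 (mod 1567)
982^16 = (982^8)^2 ≡ 1262^2 = 1592644 ≡ 572 (mod 1567)
982^22 = 982^16 · 982^4 · 982^2 ≡ 572 · 813 · 619 ≡ 951 (mod 1567).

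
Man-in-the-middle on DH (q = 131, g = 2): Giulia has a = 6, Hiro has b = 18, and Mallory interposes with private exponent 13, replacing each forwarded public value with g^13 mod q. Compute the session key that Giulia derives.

61

Giulia receives Mallory's public value M = 2^13 mod 131 instead of the honest one.
2^1 ≡ 2 (mod 131)
2^2 = (2^1)^2 ≡ 2^2 = 4 ≡ 4 (mod 131)
2^4 = (2^2)^2 ≡ 4^2 = 16 ≡ 16 (mod 131)
2^8 = (2^4)^2 ≡ 16^2 = 256 ≡ 125 (mod 131)
2^13 = 2^8 · 2^4 · 2^1 ≡ 125 · 16 · 2 ≡ 70 (mod 131).
So M = 70. Giulia computes K = M^6 mod 131.
70^1 ≡ 70 (mod 131)
70^2 = (70^1)^2 ≡ 70^2 = 4900 ≡ 53 (mod 131)
70^4 = (70^2)^2 ≡ 53^2 = 2809 ≡ 58 (mod 131)
70^6 = 70^4 · 70^2 ≡ 58 · 53 ≡ 61 (mod 131).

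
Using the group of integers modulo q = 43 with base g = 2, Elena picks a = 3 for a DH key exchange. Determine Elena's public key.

8

Public value = 2^3 (mod 43).
2^1 ≡ 2 (mod 43)
2^2 = (2^1)^2 ≡ 2^2 = 4 ≡ 4 (mod 43)
2^3 = 2^2 · 2^1 ≡ 4 · 2 ≡ 8 (mod 43).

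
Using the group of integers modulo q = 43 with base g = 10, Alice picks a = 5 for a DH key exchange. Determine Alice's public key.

25

Public value = 10^5 (mod 43).
10^1 ≡ 10 (mod 43)
10^2 = (10^1)^2 ≡ 10^2 = 100 ≡ 14 (mod 43)
10^4 = (10^2)^2 ≡ 14^2 = 196 ≡ 24 (mod 43)
10^5 = 10^4 · 10^1 ≡ 24 · 10 ≡ 25 (mod 43).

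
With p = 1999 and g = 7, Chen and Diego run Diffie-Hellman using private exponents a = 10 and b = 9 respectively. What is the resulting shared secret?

1142

Chen sends A = g^a mod p = 7^10 mod 1999.
7^1 ≡ 7 (mod 1999)
7^2 = (7^1)^2 ≡ 7^2 = 49 ≡ 49 (mod 1999)
7^4 = (7^2)^2 ≡ 49^2 = 2401 ≡ 402 (mod 1999)
7^8 = (7^4)^2 ≡ 402^2 = 161604 ≡ 1684 (mod 1999)
7^10 = 7^8 · 7^2 ≡ 1684 · 49 ≡ 557 (mod 1999).
So A = 557. Diego then computes K = A^b mod p = 557^9 mod 1999.
557^1 ≡ 557 (mod 1999)
557^2 = (557^1)^2 ≡ 557^2 = 310249 ≡ 404 (mod 1999)
557^4 = (557^2)^2 ≡ 404^2 = 163216 ≡ 1297 (mod 1999)
557^8 = (557^4)^2 ≡ 1297^2 = 1682209 ≡ 1050 (mod 1999)
557^9 = 557^8 · 557^1 ≡ 1050 · 557 ≡ 1142 (mod 1999).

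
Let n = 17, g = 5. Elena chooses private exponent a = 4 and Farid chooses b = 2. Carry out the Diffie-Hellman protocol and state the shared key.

16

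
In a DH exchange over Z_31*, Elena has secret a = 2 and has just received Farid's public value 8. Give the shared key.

2

Shared key K = 8^2 mod 31.
8^1 ≡ 8 (mod 31)
8^2 = (8^1)^2 ≡ 8^2 = 64 ≡ 2 (mod 31)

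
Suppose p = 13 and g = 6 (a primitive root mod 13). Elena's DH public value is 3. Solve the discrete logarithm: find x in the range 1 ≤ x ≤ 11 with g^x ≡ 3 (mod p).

Try successive powers of 6 modulo 13:
6^1 ≡ 6
6^2 ≡ 10
6^3 ≡ 8
6^4 ≡ 9
6^5 ≡ 2
6^6 ≡ 12
6^7 ≡ 7
6^8 ≡ 3
Found: x = 8.

8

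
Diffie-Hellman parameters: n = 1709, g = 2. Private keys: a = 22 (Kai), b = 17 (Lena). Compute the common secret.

Kai sends A = g^a mod n = 2^22 mod 1709.
2^1 ≡ 2 (mod 1709)
2^2 = (2^1)^2 ≡ 2^2 = 4 ≡ 4 (mod 1709)
2^4 = (2^2)^2 ≡ 4^2 = 16 ≡ 16 (mod 1709)
2^8 = (2^4)^2 ≡ 16^2 = 256 ≡ 256 (mod 1709)
2^16 = (2^8)^2 ≡ 256^2 = 65536 ≡ 594 (mod 1709)
2^22 = 2^16 · 2^4 · 2^2 ≡ 594 · 16 · 4 ≡ 418 (mod 1709).
So A = 418. Lena then computes K = A^b mod n = 418^17 mod 1709.
418^1 ≡ 418 (mod 1709)
418^2 = (418^1)^2 ≡ 418^2 = 174724 ≡ 406 (mod 1709)
418^4 = (418^2)^2 ≡ 406^2 = 164836 ≡ 772 (mod 1709)
418^8 = (418^4)^2 ≡ 772^2 = 595984 ≡ 1252 (mod 1709)
418^16 = (418^8)^2 ≡ 1252^2 = 1567504 ≡ 351 (mod 1709)
418^17 = 418^16 · 418^1 ≡ 351 · 418 ≡ 1453 (mod 1709).

1453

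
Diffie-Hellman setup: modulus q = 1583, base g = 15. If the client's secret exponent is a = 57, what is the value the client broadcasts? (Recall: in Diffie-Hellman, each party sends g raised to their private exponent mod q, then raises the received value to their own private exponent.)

1432

Public value = 15^57 (mod 1583).
15^1 ≡ 15 (mod 1583)
15^2 = (15^1)^2 ≡ 15^2 = 225 ≡ 225 (mod 1583)
15^4 = (15^2)^2 ≡ 225^2 = 50625 ≡ 1552 (mod 1583)
15^8 = (15^4)^2 ≡ 1552^2 = 2408704 ≡ 961 (mod 1583)
15^16 = (15^8)^2 ≡ 961^2 = 923521 ≡ 632 (mod 1583)
15^32 = (15^16)^2 ≡ 632^2 = 399424 ≡ 508 (mod 1583)
15^57 = 15^32 · 15^16 · 15^8 · 15^1 ≡ 508 · 632 · 961 · 15 ≡ 1432 (mod 1583).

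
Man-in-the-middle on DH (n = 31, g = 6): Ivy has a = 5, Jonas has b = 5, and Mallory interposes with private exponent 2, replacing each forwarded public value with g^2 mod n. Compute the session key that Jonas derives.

Jonas receives Mallory's public value M = 6^2 mod 31 instead of the honest one.
6^1 ≡ 6 (mod 31)
6^2 = (6^1)^2 ≡ 6^2 = 36 ≡ 5 (mod 31)
So M = 5. Jonas computes K = M^5 mod 31.
5^1 ≡ 5 (mod 31)
5^2 = (5^1)^2 ≡ 5^2 = 25 ≡ 25 (mod 31)
5^4 = (5^2)^2 ≡ 25^2 = 625 ≡ 5 (mod 31)
5^5 = 5^4 · 5^1 ≡ 5 · 5 ≡ 25 (mod 31).

25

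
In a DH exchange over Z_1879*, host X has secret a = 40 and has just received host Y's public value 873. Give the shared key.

753

Shared key K = 873^40 mod 1879.
873^1 ≡ 873 (mod 1879)
873^2 = (873^1)^2 ≡ 873^2 = 762129 ≡ 1134 (mod 1879)
873^4 = (873^2)^2 ≡ 1134^2 = 1285956 ≡ 720 (mod 1879)
873^8 = (873^4)^2 ≡ 720^2 = 518400 ≡ 1675 (mod 1879)
873^16 = (873^8)^2 ≡ 1675^2 = 2805625 ≡ 278 (mod 1879)
873^32 = (873^16)^2 ≡ 278^2 = 77284 ≡ 245 (mod 1879)
873^40 = 873^32 · 873^8 ≡ 245 · 1675 ≡ 753 (mod 1879).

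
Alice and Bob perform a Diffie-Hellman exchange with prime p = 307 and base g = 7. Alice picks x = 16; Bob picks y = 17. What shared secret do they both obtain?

287

Alice sends A = g^x mod p = 7^16 mod 307.
7^1 ≡ 7 (mod 307)
7^2 = (7^1)^2 ≡ 7^2 = 49 ≡ 49 (mod 307)
7^4 = (7^2)^2 ≡ 49^2 = 2401 ≡ 252 (mod 307)
7^8 = (7^4)^2 ≡ 252^2 = 63504 ≡ 262 (mod 307)
7^16 = (7^8)^2 ≡ 262^2 = 68644 ≡ 183 (mod 307)
So A = 183. Bob then computes K = A^y mod p = 183^17 mod 307.
183^1 ≡ 183 (mod 307)
183^2 = (183^1)^2 ≡ 183^2 = 33489 ≡ 26 (mod 307)
183^4 = (183^2)^2 ≡ 26^2 = 676 ≡ 62 (mod 307)
183^8 = (183^4)^2 ≡ 62^2 = 3844 ≡ 160 (mod 307)
183^16 = (183^8)^2 ≡ 160^2 = 25600 ≡ 119 (mod 307)
183^17 = 183^16 · 183^1 ≡ 119 · 183 ≡ 287 (mod 307).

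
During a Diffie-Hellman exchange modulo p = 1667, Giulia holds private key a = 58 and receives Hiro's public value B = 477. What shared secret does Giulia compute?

1239

Shared key K = 477^58 mod 1667.
477^1 ≡ 477 (mod 1667)
477^2 = (477^1)^2 ≡ 477^2 = 227529 ≡ 817 (mod 1667)
477^4 = (477^2)^2 ≡ 817^2 = 667489 ≡ 689 (mod 1667)
477^8 = (477^4)^2 ≡ 689^2 = 474721 ≡ 1293 (mod 1667)
477^16 = (477^8)^2 ≡ 1293^2 = 1671849 ≡ 1515 (mod 1667)
477^32 = (477^16)^2 ≡ 1515^2 = 2295225 ≡ 1433 (mod 1667)
477^58 = 477^32 · 477^16 · 477^8 · 477^2 ≡ 1433 · 1515 · 1293 · 817 ≡ 1239 (mod 1667).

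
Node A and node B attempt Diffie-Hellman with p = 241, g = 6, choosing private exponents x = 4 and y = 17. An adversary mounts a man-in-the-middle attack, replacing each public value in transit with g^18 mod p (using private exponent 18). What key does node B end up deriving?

Node B receives an adversary's public value M = 6^18 mod 241 instead of the honest one.
6^1 ≡ 6 (mod 241)
6^2 = (6^1)^2 ≡ 6^2 = 36 ≡ 36 (mod 241)
6^4 = (6^2)^2 ≡ 36^2 = 1296 ≡ 91 (mod 241)
6^8 = (6^4)^2 ≡ 91^2 = 8281 ≡ 87 (mod 241)
6^16 = (6^8)^2 ≡ 87^2 = 7569 ≡ 98 (mod 241)
6^18 = 6^16 · 6^2 ≡ 98 · 36 ≡ 154 (mod 241).
So M = 154. Node B computes K = M^17 mod 241.
154^1 ≡ 154 (mod 241)
154^2 = (154^1)^2 ≡ 154^2 = 23716 ≡ 98 (mod 241)
154^4 = (154^2)^2 ≡ 98^2 = 9604 ≡ 205 (mod 241)
154^8 = (154^4)^2 ≡ 205^2 = 42025 ≡ 91 (mod 241)
154^16 = (154^8)^2 ≡ 91^2 = 8281 ≡ 87 (mod 241)
154^17 = 154^16 · 154^1 ≡ 87 · 154 ≡ 143 (mod 241).

143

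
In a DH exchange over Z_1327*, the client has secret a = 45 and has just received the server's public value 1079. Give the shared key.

Shared key K = 1079^45 mod 1327.
1079^1 ≡ 1079 (mod 1327)
1079^2 = (1079^1)^2 ≡ 1079^2 = 1164241 ≡ 462 (mod 1327)
1079^4 = (1079^2)^2 ≡ 462^2 = 213444 ≡ 1124 (mod 1327)
1079^8 = (1079^4)^2 ≡ 1124^2 = 1263376 ≡ 72 (mod 1327)
1079^16 = (1079^8)^2 ≡ 72^2 = 5184 ≡ 1203 (mod 1327)
1079^32 = (1079^16)^2 ≡ 1203^2 = 1447209 ≡ 779 (mod 1327)
1079^45 = 1079^32 · 1079^8 · 1079^4 · 1079^1 ≡ 779 · 72 · 1124 · 1079 ≡ 166 (mod 1327).

166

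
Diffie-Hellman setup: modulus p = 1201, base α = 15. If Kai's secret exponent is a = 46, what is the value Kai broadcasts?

Public value = 15^46 mod 1201.
15^1 ≡ 15 (mod 1201)
15^2 = (15^1)^2 ≡ 15^2 = 225 ≡ 225 (mod 1201)
15^4 = (15^2)^2 ≡ 225^2 = 50625 ≡ 183 (mod 1201)
15^8 = (15^4)^2 ≡ 183^2 = 33489 ≡ 1062 (mod 1201)
15^16 = (15^8)^2 ≡ 1062^2 = 1127844 ≡ 105 (mod 1201)
15^32 = (15^16)^2 ≡ 105^2 = 11025 ≡ 216 (mod 1201)
15^46 = 15^32 · 15^8 · 15^4 · 15^2 ≡ 216 · 1062 · 183 · 225 ≡ 341 (mod 1201).

341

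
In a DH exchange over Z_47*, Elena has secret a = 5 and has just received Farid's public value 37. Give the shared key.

Shared key K = 37^5 mod 47.
37^1 ≡ 37 (mod 47)
37^2 = (37^1)^2 ≡ 37^2 = 1369 ≡ 6 (mod 47)
37^4 = (37^2)^2 ≡ 6^2 = 36 ≡ 36 (mod 47)
37^5 = 37^4 · 37^1 ≡ 36 · 37 ≡ 16 (mod 47).

16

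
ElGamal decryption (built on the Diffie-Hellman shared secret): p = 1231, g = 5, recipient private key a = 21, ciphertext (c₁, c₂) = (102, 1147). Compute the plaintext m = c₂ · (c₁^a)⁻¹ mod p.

406

Shared mask s = c₁^a mod p = 102^21 mod 1231.
102^1 ≡ 102 (mod 1231)
102^2 = (102^1)^2 ≡ 102^2 = 10404 ≡ 556 (mod 1231)
102^4 = (102^2)^2 ≡ 556^2 = 309136 ≡ 155 (mod 1231)
102^8 = (102^4)^2 ≡ 155^2 = 24025 ≡ 636 (mod 1231)
102^16 = (102^8)^2 ≡ 636^2 = 404496 ≡ 728 (mod 1231)
102^21 = 102^16 · 102^4 · 102^1 ≡ 728 · 155 · 102 ≡ 1061 (mod 1231).
So s = 1061; s⁻¹ ≡ 1021 (mod 1231).
m = c₂ · s⁻¹ mod 1231 = 1147 · 1021 mod 1231 = 406.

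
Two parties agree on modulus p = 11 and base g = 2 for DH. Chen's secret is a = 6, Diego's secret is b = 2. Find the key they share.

4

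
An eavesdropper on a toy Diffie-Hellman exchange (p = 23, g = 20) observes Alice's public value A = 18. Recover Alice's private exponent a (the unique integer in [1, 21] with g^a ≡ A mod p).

20

Try successive powers of 20 modulo 23:
20^1 ≡ 20
20^2 ≡ 9
20^3 ≡ 19
20^4 ≡ 12
20^5 ≡ 10
20^6 ≡ 16
20^7 ≡ 21
20^8 ≡ 6
20^9 ≡ 5
20^10 ≡ 8
20^11 ≡ 22
20^12 ≡ 3
20^13 ≡ 14
20^14 ≡ 4
20^15 ≡ 11
20^16 ≡ 13
20^17 ≡ 7
20^18 ≡ 2
20^19 ≡ 17
20^20 ≡ 18
Found: a = 20.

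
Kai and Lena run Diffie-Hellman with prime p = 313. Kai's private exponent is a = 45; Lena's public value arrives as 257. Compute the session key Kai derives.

172

Shared key K = 257^45 mod 313.
257^1 ≡ 257 (mod 313)
257^2 = (257^1)^2 ≡ 257^2 = 66049 ≡ 6 (mod 313)
257^4 = (257^2)^2 ≡ 6^2 = 36 ≡ 36 (mod 313)
257^8 = (257^4)^2 ≡ 36^2 = 1296 ≡ 44 (mod 313)
257^16 = (257^8)^2 ≡ 44^2 = 1936 ≡ 58 (mod 313)
257^32 = (257^16)^2 ≡ 58^2 = 3364 ≡ 234 (mod 313)
257^45 = 257^32 · 257^8 · 257^4 · 257^1 ≡ 234 · 44 · 36 · 257 ≡ 172 (mod 313).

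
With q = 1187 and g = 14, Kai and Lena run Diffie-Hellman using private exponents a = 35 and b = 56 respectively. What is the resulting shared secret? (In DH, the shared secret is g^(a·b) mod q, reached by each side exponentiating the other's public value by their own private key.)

Lena sends B = g^b mod q = 14^56 mod 1187.
14^1 ≡ 14 (mod 1187)
14^2 = (14^1)^2 ≡ 14^2 = 196 ≡ 196 (mod 1187)
14^4 = (14^2)^2 ≡ 196^2 = 38416 ≡ 432 (mod 1187)
14^8 = (14^4)^2 ≡ 432^2 = 186624 ≡ 265 (mod 1187)
14^16 = (14^8)^2 ≡ 265^2 = 70225 ≡ 192 (mod 1187)
14^32 = (14^16)^2 ≡ 192^2 = 36864 ≡ 67 (mod 1187)
14^56 = 14^32 · 14^16 · 14^8 ≡ 67 · 192 · 265 ≡ 1083 (mod 1187).
So B = 1083. Kai then computes K = B^a mod q = 1083^35 mod 1187.
1083^1 ≡ 1083 (mod 1187)
1083^2 = (1083^1)^2 ≡ 1083^2 = 1172889 ≡ 133 (mod 1187)
1083^4 = (1083^2)^2 ≡ 133^2 = 17689 ≡ 1071 (mod 1187)
1083^8 = (1083^4)^2 ≡ 1071^2 = 1147041 ≡ 399 (mod 1187)
1083^16 = (1083^8)^2 ≡ 399^2 = 159201 ≡ 143 (mod 1187)
1083^32 = (1083^16)^2 ≡ 143^2 = 20449 ≡ 270 (mod 1187)
1083^35 = 1083^32 · 1083^2 · 1083^1 ≡ 270 · 133 · 1083 ≡ 849 (mod 1187).

849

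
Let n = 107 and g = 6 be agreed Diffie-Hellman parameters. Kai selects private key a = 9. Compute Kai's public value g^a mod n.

8

Public value = 6^9 mod 107.
6^1 ≡ 6 (mod 107)
6^2 = (6^1)^2 ≡ 6^2 = 36 ≡ 36 (mod 107)
6^4 = (6^2)^2 ≡ 36^2 = 1296 ≡ 12 (mod 107)
6^8 = (6^4)^2 ≡ 12^2 = 144 ≡ 37 (mod 107)
6^9 = 6^8 · 6^1 ≡ 37 · 6 ≡ 8 (mod 107).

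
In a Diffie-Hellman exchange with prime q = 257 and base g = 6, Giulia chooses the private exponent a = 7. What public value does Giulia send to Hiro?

63

Public value = 6^7 mod 257.
6^1 ≡ 6 (mod 257)
6^2 = (6^1)^2 ≡ 6^2 = 36 ≡ 36 (mod 257)
6^4 = (6^2)^2 ≡ 36^2 = 1296 ≡ 11 (mod 257)
6^7 = 6^4 · 6^2 · 6^1 ≡ 11 · 36 · 6 ≡ 63 (mod 257).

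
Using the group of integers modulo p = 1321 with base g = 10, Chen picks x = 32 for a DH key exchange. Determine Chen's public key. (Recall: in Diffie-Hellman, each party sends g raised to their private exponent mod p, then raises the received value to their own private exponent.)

522

Public value = 10^32 mod 1321.
10^1 ≡ 10 (mod 1321)
10^2 = (10^1)^2 ≡ 10^2 = 100 ≡ 100 (mod 1321)
10^4 = (10^2)^2 ≡ 100^2 = 10000 ≡ 753 (mod 1321)
10^8 = (10^4)^2 ≡ 753^2 = 567009 ≡ 300 (mod 1321)
10^16 = (10^8)^2 ≡ 300^2 = 90000 ≡ 172 (mod 1321)
10^32 = (10^16)^2 ≡ 172^2 = 29584 ≡ 522 (mod 1321)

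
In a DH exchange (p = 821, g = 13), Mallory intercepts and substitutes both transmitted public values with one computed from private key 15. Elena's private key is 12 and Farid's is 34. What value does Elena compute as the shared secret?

651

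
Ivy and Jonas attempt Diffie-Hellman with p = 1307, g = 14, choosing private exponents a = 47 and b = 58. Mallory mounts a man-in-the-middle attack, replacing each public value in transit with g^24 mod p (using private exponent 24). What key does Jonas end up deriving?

Jonas receives Mallory's public value M = 14^24 mod 1307 instead of the honest one.
14^1 ≡ 14 (mod 1307)
14^2 = (14^1)^2 ≡ 14^2 = 196 ≡ 196 (mod 1307)
14^4 = (14^2)^2 ≡ 196^2 = 38416 ≡ 513 (mod 1307)
14^8 = (14^4)^2 ≡ 513^2 = 263169 ≡ 462 (mod 1307)
14^16 = (14^8)^2 ≡ 462^2 = 213444 ≡ 403 (mod 1307)
14^24 = 14^16 · 14^8 ≡ 403 · 462 ≡ 592 (mod 1307).
So M = 592. Jonas computes K = M^58 mod 1307.
592^1 ≡ 592 (mod 1307)
592^2 = (592^1)^2 ≡ 592^2 = 350464 ≡ 188 (mod 1307)
592^4 = (592^2)^2 ≡ 188^2 = 35344 ≡ 55 (mod 1307)
592^8 = (592^4)^2 ≡ 55^2 = 3025 ≡ 411 (mod 1307)
592^16 = (592^8)^2 ≡ 411^2 = 168921 ≡ 318 (mod 1307)
592^32 = (592^16)^2 ≡ 318^2 = 101124 ≡ 485 (mod 1307)
592^58 = 592^32 · 592^16 · 592^8 · 592^2 ≡ 485 · 318 · 411 · 188 ≡ 620 (mod 1307).

620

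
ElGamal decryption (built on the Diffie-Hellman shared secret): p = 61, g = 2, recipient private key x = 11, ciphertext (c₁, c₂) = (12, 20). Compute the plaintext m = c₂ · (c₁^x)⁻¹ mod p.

42

Shared mask s = c₁^x mod p = 12^11 mod 61.
12^1 ≡ 12 (mod 61)
12^2 = (12^1)^2 ≡ 12^2 = 144 ≡ 22 (mod 61)
12^4 = (12^2)^2 ≡ 22^2 = 484 ≡ 57 (mod 61)
12^8 = (12^4)^2 ≡ 57^2 = 3249 ≡ 16 (mod 61)
12^11 = 12^8 · 12^2 · 12^1 ≡ 16 · 22 · 12 ≡ 15 (mod 61).
So s = 15; s⁻¹ ≡ 57 (mod 61).
m = c₂ · s⁻¹ mod 61 = 20 · 57 mod 61 = 42.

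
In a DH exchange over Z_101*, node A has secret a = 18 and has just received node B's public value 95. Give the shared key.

Shared key K = 95^18 mod 101.
95^1 ≡ 95 (mod 101)
95^2 = (95^1)^2 ≡ 95^2 = 9025 ≡ 36 (mod 101)
95^4 = (95^2)^2 ≡ 36^2 = 1296 ≡ 84 (mod 101)
95^8 = (95^4)^2 ≡ 84^2 = 7056 ≡ 87 (mod 101)
95^16 = (95^8)^2 ≡ 87^2 = 7569 ≡ 95 (mod 101)
95^18 = 95^16 · 95^2 ≡ 95 · 36 ≡ 87 (mod 101).

87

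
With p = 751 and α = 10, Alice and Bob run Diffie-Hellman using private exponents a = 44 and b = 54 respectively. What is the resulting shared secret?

Bob sends B = α^b mod p = 10^54 mod 751.
10^1 ≡ 10 (mod 751)
10^2 = (10^1)^2 ≡ 10^2 = 100 ≡ 100 (mod 751)
10^4 = (10^2)^2 ≡ 100^2 = 10000 ≡ 237 (mod 751)
10^8 = (10^4)^2 ≡ 237^2 = 56169 ≡ 595 (mod 751)
10^16 = (10^8)^2 ≡ 595^2 = 354025 ≡ 304 (mod 751)
10^32 = (10^16)^2 ≡ 304^2 = 92416 ≡ 43 (mod 751)
10^54 = 10^32 · 10^16 · 10^4 · 10^2 ≡ 43 · 304 · 237 · 100 ≡ 125 (mod 751).
So B = 125. Alice then computes K = B^a mod p = 125^44 mod 751.
125^1 ≡ 125 (mod 751)
125^2 = (125^1)^2 ≡ 125^2 = 15625 ≡ 605 (mod 751)
125^4 = (125^2)^2 ≡ 605^2 = 366025 ≡ 288 (mod 751)
125^8 = (125^4)^2 ≡ 288^2 = 82944 ≡ 334 (mod 751)
125^16 = (125^8)^2 ≡ 334^2 = 111556 ≡ 408 (mod 751)
125^32 = (125^16)^2 ≡ 408^2 = 166464 ≡ 493 (mod 751)
125^44 = 125^32 · 125^8 · 125^4 ≡ 493 · 334 · 288 ≡ 10 (mod 751).

10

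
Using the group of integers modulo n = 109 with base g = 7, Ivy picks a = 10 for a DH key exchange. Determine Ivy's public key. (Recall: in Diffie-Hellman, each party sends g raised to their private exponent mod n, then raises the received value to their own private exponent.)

Public value = 7^10 mod 109.
7^1 ≡ 7 (mod 109)
7^2 = (7^1)^2 ≡ 7^2 = 49 ≡ 49 (mod 109)
7^4 = (7^2)^2 ≡ 49^2 = 2401 ≡ 3 (mod 109)
7^8 = (7^4)^2 ≡ 3^2 = 9 ≡ 9 (mod 109)
7^10 = 7^8 · 7^2 ≡ 9 · 49 ≡ 5 (mod 109).

5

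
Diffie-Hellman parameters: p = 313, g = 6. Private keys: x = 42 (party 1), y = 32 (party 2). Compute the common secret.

27

Party 1 sends A = g^x mod p = 6^42 mod 313.
6^1 ≡ 6 (mod 313)
6^2 = (6^1)^2 ≡ 6^2 = 36 ≡ 36 (mod 313)
6^4 = (6^2)^2 ≡ 36^2 = 1296 ≡ 44 (mod 313)
6^8 = (6^4)^2 ≡ 44^2 = 1936 ≡ 58 (mod 313)
6^16 = (6^8)^2 ≡ 58^2 = 3364 ≡ 234 (mod 313)
6^32 = (6^16)^2 ≡ 234^2 = 54756 ≡ 294 (mod 313)
6^42 = 6^32 · 6^8 · 6^2 ≡ 294 · 58 · 36 ≡ 79 (mod 313).
So A = 79. Party 2 then computes K = A^y mod p = 79^32 mod 313.
79^1 ≡ 79 (mod 313)
79^2 = (79^1)^2 ≡ 79^2 = 6241 ≡ 294 (mod 313)
79^4 = (79^2)^2 ≡ 294^2 = 86436 ≡ 48 (mod 313)
79^8 = (79^4)^2 ≡ 48^2 = 2304 ≡ 113 (mod 313)
79^16 = (79^8)^2 ≡ 113^2 = 12769 ≡ 249 (mod 313)
79^32 = (79^16)^2 ≡ 249^2 = 62001 ≡ 27 (mod 313)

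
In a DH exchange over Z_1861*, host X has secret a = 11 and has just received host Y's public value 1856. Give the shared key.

Shared key K = 1856^11 mod 1861.
1856^1 ≡ 1856 (mod 1861)
1856^2 = (1856^1)^2 ≡ 1856^2 = 3444736 ≡ 25 (mod 1861)
1856^4 = (1856^2)^2 ≡ 25^2 = 625 ≡ 625 (mod 1861)
1856^8 = (1856^4)^2 ≡ 625^2 = 390625 ≡ 1676 (mod 1861)
1856^11 = 1856^8 · 1856^2 · 1856^1 ≡ 1676 · 25 · 1856 ≡ 793 (mod 1861).

793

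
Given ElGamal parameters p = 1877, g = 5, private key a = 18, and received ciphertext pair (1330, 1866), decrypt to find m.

147

Shared mask s = c₁^a mod p = 1330^18 mod 1877.
1330^1 ≡ 1330 (mod 1877)
1330^2 = (1330^1)^2 ≡ 1330^2 = 1768900 ≡ 766 (mod 1877)
1330^4 = (1330^2)^2 ≡ 766^2 = 586756 ≡ 1132 (mod 1877)
1330^8 = (1330^4)^2 ≡ 1132^2 = 1281424 ≡ 1310 (mod 1877)
1330^16 = (1330^8)^2 ≡ 1310^2 = 1716100 ≡ 522 (mod 1877)
1330^18 = 1330^16 · 1330^2 ≡ 522 · 766 ≡ 51 (mod 1877).
So s = 51; s⁻¹ ≡ 1693 (mod 1877).
m = c₂ · s⁻¹ mod 1877 = 1866 · 1693 mod 1877 = 147.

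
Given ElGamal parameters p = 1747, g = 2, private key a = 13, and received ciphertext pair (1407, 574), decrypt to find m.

Shared mask s = c₁^a mod p = 1407^13 mod 1747.
1407^1 ≡ 1407 (mod 1747)
1407^2 = (1407^1)^2 ≡ 1407^2 = 1979649 ≡ 298 (mod 1747)
1407^4 = (1407^2)^2 ≡ 298^2 = 88804 ≡ 1454 (mod 1747)
1407^8 = (1407^4)^2 ≡ 1454^2 = 2114116 ≡ 246 (mod 1747)
1407^13 = 1407^8 · 1407^4 · 1407^1 ≡ 246 · 1454 · 1407 ≡ 1351 (mod 1747).
So s = 1351; s⁻¹ ≡ 1672 (mod 1747).
m = c₂ · s⁻¹ mod 1747 = 574 · 1672 mod 1747 = 625.

625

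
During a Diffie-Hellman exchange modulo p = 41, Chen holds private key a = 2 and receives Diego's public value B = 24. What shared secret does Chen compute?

2

Shared key K = 24^2 mod 41.
24^1 ≡ 24 (mod 41)
24^2 = (24^1)^2 ≡ 24^2 = 576 ≡ 2 (mod 41)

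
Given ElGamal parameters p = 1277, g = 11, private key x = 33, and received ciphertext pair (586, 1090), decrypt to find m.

425

Shared mask s = c₁^x mod p = 586^33 mod 1277.
586^1 ≡ 586 (mod 1277)
586^2 = (586^1)^2 ≡ 586^2 = 343396 ≡ 1160 (mod 1277)
586^4 = (586^2)^2 ≡ 1160^2 = 1345600 ≡ 919 (mod 1277)
586^8 = (586^4)^2 ≡ 919^2 = 844561 ≡ 464 (mod 1277)
586^16 = (586^8)^2 ≡ 464^2 = 215296 ≡ 760 (mod 1277)
586^32 = (586^16)^2 ≡ 760^2 = 577600 ≡ 396 (mod 1277)
586^33 = 586^32 · 586^1 ≡ 396 · 586 ≡ 919 (mod 1277).
So s = 919; s⁻¹ ≡ 346 (mod 1277).
m = c₂ · s⁻¹ mod 1277 = 1090 · 346 mod 1277 = 425.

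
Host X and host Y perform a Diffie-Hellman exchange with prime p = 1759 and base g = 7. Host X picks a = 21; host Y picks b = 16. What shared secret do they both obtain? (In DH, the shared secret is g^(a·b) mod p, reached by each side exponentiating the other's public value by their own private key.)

Host Y sends B = g^b mod p = 7^16 mod 1759.
7^1 ≡ 7 (mod 1759)
7^2 = (7^1)^2 ≡ 7^2 = 49 ≡ 49 (mod 1759)
7^4 = (7^2)^2 ≡ 49^2 = 2401 ≡ 642 (mod 1759)
7^8 = (7^4)^2 ≡ 642^2 = 412164 ≡ 558 (mod 1759)
7^16 = (7^8)^2 ≡ 558^2 = 311364 ≡ 21 (mod 1759)
So B = 21. Host X then computes K = B^a mod p = 21^21 mod 1759.
21^1 ≡ 21 (mod 1759)
21^2 = (21^1)^2 ≡ 21^2 = 441 ≡ 441 (mod 1759)
21^4 = (21^2)^2 ≡ 441^2 = 194481 ≡ 991 (mod 1759)
21^8 = (21^4)^2 ≡ 991^2 = 982081 ≡ 559 (mod 1759)
21^16 = (21^8)^2 ≡ 559^2 = 312481 ≡ 1138 (mod 1759)
21^21 = 21^16 · 21^4 · 21^1 ≡ 1138 · 991 · 21 ≡ 1501 (mod 1759).

1501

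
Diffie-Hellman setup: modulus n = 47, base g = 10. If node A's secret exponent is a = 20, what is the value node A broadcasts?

18

Public value = 10^20 (mod 47).
10^1 ≡ 10 (mod 47)
10^2 = (10^1)^2 ≡ 10^2 = 100 ≡ 6 (mod 47)
10^4 = (10^2)^2 ≡ 6^2 = 36 ≡ 36 (mod 47)
10^8 = (10^4)^2 ≡ 36^2 = 1296 ≡ 27 (mod 47)
10^16 = (10^8)^2 ≡ 27^2 = 729 ≡ 24 (mod 47)
10^20 = 10^16 · 10^4 ≡ 24 · 36 ≡ 18 (mod 47).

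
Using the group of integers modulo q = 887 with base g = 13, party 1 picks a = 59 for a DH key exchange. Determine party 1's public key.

624

Public value = 13^59 mod 887.
13^1 ≡ 13 (mod 887)
13^2 = (13^1)^2 ≡ 13^2 = 169 ≡ 169 (mod 887)
13^4 = (13^2)^2 ≡ 169^2 = 28561 ≡ 177 (mod 887)
13^8 = (13^4)^2 ≡ 177^2 = 31329 ≡ 284 (mod 887)
13^16 = (13^8)^2 ≡ 284^2 = 80656 ≡ 826 (mod 887)
13^32 = (13^16)^2 ≡ 826^2 = 682276 ≡ 173 (mod 887)
13^59 = 13^32 · 13^16 · 13^8 · 13^2 · 13^1 ≡ 173 · 826 · 284 · 169 · 13 ≡ 624 (mod 887).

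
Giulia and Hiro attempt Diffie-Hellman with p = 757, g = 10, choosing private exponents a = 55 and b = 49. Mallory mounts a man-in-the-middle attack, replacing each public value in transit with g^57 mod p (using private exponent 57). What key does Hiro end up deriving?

9

Hiro receives Mallory's public value M = 10^57 mod 757 instead of the honest one.
10^1 ≡ 10 (mod 757)
10^2 = (10^1)^2 ≡ 10^2 = 100 ≡ 100 (mod 757)
10^4 = (10^2)^2 ≡ 100^2 = 10000 ≡ 159 (mod 757)
10^8 = (10^4)^2 ≡ 159^2 = 25281 ≡ 300 (mod 757)
10^16 = (10^8)^2 ≡ 300^2 = 90000 ≡ 674 (mod 757)
10^32 = (10^16)^2 ≡ 674^2 = 454276 ≡ 76 (mod 757)
10^57 = 10^32 · 10^16 · 10^8 · 10^1 ≡ 76 · 674 · 300 · 10 ≡ 243 (mod 757).
So M = 243. Hiro computes K = M^49 mod 757.
243^1 ≡ 243 (mod 757)
243^2 = (243^1)^2 ≡ 243^2 = 59049 ≡ 3 (mod 757)
243^4 = (243^2)^2 ≡ 3^2 = 9 ≡ 9 (mod 757)
243^8 = (243^4)^2 ≡ 9^2 = 81 ≡ 81 (mod 757)
243^16 = (243^8)^2 ≡ 81^2 = 6561 ≡ 505 (mod 757)
243^32 = (243^16)^2 ≡ 505^2 = 255025 ≡ 673 (mod 757)
243^49 = 243^32 · 243^16 · 243^1 ≡ 673 · 505 · 243 ≡ 9 (mod 757).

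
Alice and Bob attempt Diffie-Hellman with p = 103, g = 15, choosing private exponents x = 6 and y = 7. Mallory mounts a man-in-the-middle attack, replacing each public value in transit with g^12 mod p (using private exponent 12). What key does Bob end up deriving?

93

Bob receives Mallory's public value M = 15^12 mod 103 instead of the honest one.
15^1 ≡ 15 (mod 103)
15^2 = (15^1)^2 ≡ 15^2 = 225 ≡ 19 (mod 103)
15^4 = (15^2)^2 ≡ 19^2 = 361 ≡ 52 (mod 103)
15^8 = (15^4)^2 ≡ 52^2 = 2704 ≡ 26 (mod 103)
15^12 = 15^8 · 15^4 ≡ 26 · 52 ≡ 13 (mod 103).
So M = 13. Bob computes K = M^7 mod 103.
13^1 ≡ 13 (mod 103)
13^2 = (13^1)^2 ≡ 13^2 = 169 ≡ 66 (mod 103)
13^4 = (13^2)^2 ≡ 66^2 = 4356 ≡ 30 (mod 103)
13^7 = 13^4 · 13^2 · 13^1 ≡ 30 · 66 · 13 ≡ 93 (mod 103).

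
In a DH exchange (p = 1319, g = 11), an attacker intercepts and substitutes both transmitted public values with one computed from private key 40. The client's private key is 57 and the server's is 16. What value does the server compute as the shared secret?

1273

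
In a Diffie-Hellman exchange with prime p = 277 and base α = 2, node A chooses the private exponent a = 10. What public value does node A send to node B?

193

Public value = 2^10 mod 277.
2^1 ≡ 2 (mod 277)
2^2 = (2^1)^2 ≡ 2^2 = 4 ≡ 4 (mod 277)
2^4 = (2^2)^2 ≡ 4^2 = 16 ≡ 16 (mod 277)
2^8 = (2^4)^2 ≡ 16^2 = 256 ≡ 256 (mod 277)
2^10 = 2^8 · 2^2 ≡ 256 · 4 ≡ 193 (mod 277).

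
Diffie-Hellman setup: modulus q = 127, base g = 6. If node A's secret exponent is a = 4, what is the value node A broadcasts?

26

Public value = 6^4 (mod 127).
6^1 ≡ 6 (mod 127)
6^2 = (6^1)^2 ≡ 6^2 = 36 ≡ 36 (mod 127)
6^4 = (6^2)^2 ≡ 36^2 = 1296 ≡ 26 (mod 127)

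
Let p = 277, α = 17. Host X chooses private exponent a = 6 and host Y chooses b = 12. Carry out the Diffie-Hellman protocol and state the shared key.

52

Host X sends A = α^a mod p = 17^6 mod 277.
17^1 ≡ 17 (mod 277)
17^2 = (17^1)^2 ≡ 17^2 = 289 ≡ 12 (mod 277)
17^4 = (17^2)^2 ≡ 12^2 = 144 ≡ 144 (mod 277)
17^6 = 17^4 · 17^2 ≡ 144 · 12 ≡ 66 (mod 277).
So A = 66. Host Y then computes K = A^b mod p = 66^12 mod 277.
66^1 ≡ 66 (mod 277)
66^2 = (66^1)^2 ≡ 66^2 = 4356 ≡ 201 (mod 277)
66^4 = (66^2)^2 ≡ 201^2 = 40401 ≡ 236 (mod 277)
66^8 = (66^4)^2 ≡ 236^2 = 55696 ≡ 19 (mod 277)
66^12 = 66^8 · 66^4 ≡ 19 · 236 ≡ 52 (mod 277).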